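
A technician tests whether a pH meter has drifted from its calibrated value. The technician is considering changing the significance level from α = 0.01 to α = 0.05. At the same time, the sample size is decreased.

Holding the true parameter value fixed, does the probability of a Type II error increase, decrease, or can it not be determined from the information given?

Cannot be determined from the information given.

The first change alone would make β decrease; the second alone would make β increase. Which effect dominates depends on the magnitudes, which are not given.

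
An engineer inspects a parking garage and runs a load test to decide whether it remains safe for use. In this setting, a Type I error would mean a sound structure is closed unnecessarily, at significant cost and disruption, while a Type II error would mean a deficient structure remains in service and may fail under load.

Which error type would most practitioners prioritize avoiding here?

The Type II consequence (a deficient structure remains in service and may fail under load) is more severe than the Type I consequence (a sound structure is closed unnecessarily, at significant cost and disruption).

Type II error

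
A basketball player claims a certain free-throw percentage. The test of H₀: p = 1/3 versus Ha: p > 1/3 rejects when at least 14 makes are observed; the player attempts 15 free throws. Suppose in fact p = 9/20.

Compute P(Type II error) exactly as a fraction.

A Type II error is failing to reject when Ha holds: with p = 9/20, β = P(K ≤ 13).
Summing C(15,j)·(9/20)^j·(11/20)^{15-j} for j = 0..13 gives 16382009719056418393/16384000000000000000.

16382009719056418393/16384000000000000000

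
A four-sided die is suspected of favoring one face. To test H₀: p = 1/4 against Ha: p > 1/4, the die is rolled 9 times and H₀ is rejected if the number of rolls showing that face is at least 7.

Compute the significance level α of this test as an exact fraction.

α = P(reject H₀ | H₀ true) = P(Y ≥ 7 | p = 1/4), with Y ~ Binomial(9, 1/4).
Adding the binomial terms for j = 7 through 9 with p = 1/4 yields 11/8192.

11/8192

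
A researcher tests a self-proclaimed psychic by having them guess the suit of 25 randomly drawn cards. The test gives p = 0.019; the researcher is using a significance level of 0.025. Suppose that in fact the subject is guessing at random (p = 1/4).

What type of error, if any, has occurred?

The conventional null hypothesis is that the subject is guessing at random (p = 1/4).
Since p = 0.019 < α = 0.025, H₀ is rejected.
H₀ is true (actually the subject is guessing at random (p = 1/4)).
Rejecting a true H₀ is a Type I error.

Type I error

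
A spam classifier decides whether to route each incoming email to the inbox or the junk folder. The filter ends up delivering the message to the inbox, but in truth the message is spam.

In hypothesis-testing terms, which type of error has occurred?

Type II error

The null hypothesis here is that the message is legitimate (not spam).
'Delivering the message to the inbox' corresponds to failing to reject H₀.
H₀ was not rejected but H₀ is false — a Type II error (false negative).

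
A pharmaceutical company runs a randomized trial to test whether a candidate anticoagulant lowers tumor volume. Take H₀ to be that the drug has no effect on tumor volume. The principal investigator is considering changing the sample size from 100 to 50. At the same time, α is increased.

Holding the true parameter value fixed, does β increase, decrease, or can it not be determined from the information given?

The first change alone would make β increase; the second alone would make β decrease. Which effect dominates depends on the magnitudes, which are not given.

Cannot be determined from the information given.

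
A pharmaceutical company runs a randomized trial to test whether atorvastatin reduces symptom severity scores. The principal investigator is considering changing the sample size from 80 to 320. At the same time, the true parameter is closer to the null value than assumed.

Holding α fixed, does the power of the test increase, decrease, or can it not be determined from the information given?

The first change alone would make β decrease; the second alone would make β increase. Which effect dominates depends on the magnitudes, which are not given.
Since power = 1 − β, the effect on power is likewise indeterminate.

Cannot be determined from the information given.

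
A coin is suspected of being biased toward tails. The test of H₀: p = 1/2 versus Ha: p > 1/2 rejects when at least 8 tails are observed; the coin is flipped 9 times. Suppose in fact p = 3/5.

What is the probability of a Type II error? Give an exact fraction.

1815344/1953125

A Type II error is failing to reject when Ha holds: with p = 3/5, β = P(K ≤ 7).
Equivalently, β = 1 − P(K ≥ 8) = 1815344/1953125.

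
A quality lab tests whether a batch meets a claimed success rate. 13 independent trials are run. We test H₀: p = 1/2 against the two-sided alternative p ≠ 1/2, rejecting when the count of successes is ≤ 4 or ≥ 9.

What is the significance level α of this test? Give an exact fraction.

Under H₀, X ~ Binomial(13, 1/2); α is the probability of landing in either tail, P(X ≤ 4) + P(X ≥ 9).
Each tail has probability (1 + 13 + 78 + 286 + 715)/8192; doubling gives α = 2186/8192 = 1093/4096.

1093/4096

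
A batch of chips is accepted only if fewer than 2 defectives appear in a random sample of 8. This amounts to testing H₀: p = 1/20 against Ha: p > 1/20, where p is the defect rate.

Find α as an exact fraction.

1465463047/25600000000

α = P(reject H₀ | H₀ true) = P(Y ≥ 2 | p = 1/20), Y ~ Binomial(8, 1/20).
Computing the lower-tail complement: 1 − 24134536953/25600000000 = 1465463047/25600000000.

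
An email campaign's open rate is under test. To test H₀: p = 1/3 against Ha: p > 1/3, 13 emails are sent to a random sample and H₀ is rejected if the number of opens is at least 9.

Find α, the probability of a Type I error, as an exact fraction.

The Type I error probability is α = P(S ≥ 9) computed under H₀, where S ~ Binomial(13, 1/3).
P(S ≥ 9) = Σ_{j=9}^{13} C(13,j)·(1/3)^j·(2/3)^{13-j} = 521/59049.

521/59049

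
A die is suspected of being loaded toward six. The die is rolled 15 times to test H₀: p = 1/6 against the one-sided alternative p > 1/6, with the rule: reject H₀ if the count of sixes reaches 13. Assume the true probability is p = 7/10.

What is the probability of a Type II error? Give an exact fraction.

873172285377237/1000000000000000

Under the alternative p = 7/10, S ~ Binomial(15, 7/10); β is the probability the test does not reject, P(S < 13).
Equivalently, β = 1 − P(S ≥ 13) = 873172285377237/1000000000000000.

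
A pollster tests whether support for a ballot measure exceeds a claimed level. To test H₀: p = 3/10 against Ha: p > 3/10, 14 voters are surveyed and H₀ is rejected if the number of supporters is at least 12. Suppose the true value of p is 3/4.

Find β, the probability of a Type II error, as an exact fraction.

96485417/134217728

Under the alternative p = 3/4, S ~ Binomial(14, 3/4); β is the probability the test does not reject, P(S < 12).
Equivalently, β = 1 − P(S ≥ 12) = 96485417/134217728.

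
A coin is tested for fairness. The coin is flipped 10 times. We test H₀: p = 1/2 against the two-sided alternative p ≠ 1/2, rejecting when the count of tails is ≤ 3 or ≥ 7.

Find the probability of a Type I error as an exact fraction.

11/32

The significance level is the null-hypothesis probability of the rejection region {≤3} ∪ {≥7}.
The two tails are symmetric, so α = 2·(1 + 10 + 45 + 120)/2^10 = 352/1024 = 11/32.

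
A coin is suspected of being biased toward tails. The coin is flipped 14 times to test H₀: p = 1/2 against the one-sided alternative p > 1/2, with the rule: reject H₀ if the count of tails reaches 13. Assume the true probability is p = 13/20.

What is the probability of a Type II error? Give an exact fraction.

1604780863168259917/1638400000000000000

β = P(fail to reject H₀ | Ha true) = P(S ≤ 12 | p = 13/20), S ~ Binomial(14, 13/20).
Summing C(14,j)·(13/20)^j·(7/20)^{14-j} for j = 0..12 gives 1604780863168259917/1638400000000000000.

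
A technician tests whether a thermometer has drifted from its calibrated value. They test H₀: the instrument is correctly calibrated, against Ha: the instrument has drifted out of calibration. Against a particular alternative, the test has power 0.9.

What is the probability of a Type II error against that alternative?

Power = 1 − β, so β = 1 − 0.9 = 0.1.

0.1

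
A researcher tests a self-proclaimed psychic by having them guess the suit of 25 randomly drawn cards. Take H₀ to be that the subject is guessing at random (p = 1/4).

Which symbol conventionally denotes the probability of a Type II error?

β

P(Type II error) = P(fail to reject H₀ | H₀ false) = β.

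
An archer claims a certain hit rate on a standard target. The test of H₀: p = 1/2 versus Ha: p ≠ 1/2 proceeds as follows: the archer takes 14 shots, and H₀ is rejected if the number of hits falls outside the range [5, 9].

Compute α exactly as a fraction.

1471/8192

α = P(K ≤ 4 or K ≥ 10 | p = 1/2), K ~ Binomial(14, 1/2).
The two tails are symmetric, so α = 2·(1 + 14 + 91 + 364 + 1001)/2^14 = 2942/16384 = 1471/8192.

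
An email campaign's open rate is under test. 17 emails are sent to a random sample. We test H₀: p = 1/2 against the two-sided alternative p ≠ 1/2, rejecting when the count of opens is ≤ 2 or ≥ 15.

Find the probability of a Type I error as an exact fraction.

The significance level is the null-hypothesis probability of the rejection region {≤2} ∪ {≥15}.
The two tails are symmetric, so α = 2·(1 + 17 + 136)/2^17 = 308/131072 = 77/32768.

77/32768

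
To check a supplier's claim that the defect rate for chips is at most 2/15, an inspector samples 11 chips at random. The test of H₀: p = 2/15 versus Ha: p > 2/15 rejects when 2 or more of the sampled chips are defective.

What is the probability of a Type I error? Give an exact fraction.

Under H₀, K ~ Binomial(11, 2/15); the Type I error rate is P(K ≥ 2).
α = 1 − P(K ≤ 1) = 1 − 965009442943/1729951171875 = 764941728932/1729951171875.

764941728932/1729951171875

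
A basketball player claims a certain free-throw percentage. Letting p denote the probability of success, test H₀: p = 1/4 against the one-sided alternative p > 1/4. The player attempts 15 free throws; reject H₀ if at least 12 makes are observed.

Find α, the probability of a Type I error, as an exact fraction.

Under H₀, X ~ Binomial(15, 1/4), and α = P(X ≥ 12).
Adding the binomial terms for j = 12 through 15 with p = 1/4 yields 3319/268435456.

3319/268435456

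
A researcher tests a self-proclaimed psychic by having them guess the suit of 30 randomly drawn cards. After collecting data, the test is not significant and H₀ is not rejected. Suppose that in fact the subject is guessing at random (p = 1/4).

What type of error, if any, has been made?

The conventional null hypothesis here is that the subject is guessing at random (p = 1/4).
The test retained a true H₀ — the decision matches the true state.

No error — this is a correct decision.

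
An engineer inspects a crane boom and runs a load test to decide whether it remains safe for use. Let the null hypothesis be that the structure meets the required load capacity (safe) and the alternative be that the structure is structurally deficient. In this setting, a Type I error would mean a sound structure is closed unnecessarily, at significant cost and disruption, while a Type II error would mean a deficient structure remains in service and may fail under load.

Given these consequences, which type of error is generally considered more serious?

The Type II consequence (a deficient structure remains in service and may fail under load) is more severe than the Type I consequence (a sound structure is closed unnecessarily, at significant cost and disruption).

Type II error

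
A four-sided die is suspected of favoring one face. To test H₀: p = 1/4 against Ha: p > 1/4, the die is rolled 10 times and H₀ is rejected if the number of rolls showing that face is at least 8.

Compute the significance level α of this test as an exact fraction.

α = P(reject H₀ | H₀ true) = P(S ≥ 8 | p = 1/4), with S ~ Binomial(10, 1/4).
Adding the binomial terms for j = 8 through 10 with p = 1/4 yields 109/262144.

109/262144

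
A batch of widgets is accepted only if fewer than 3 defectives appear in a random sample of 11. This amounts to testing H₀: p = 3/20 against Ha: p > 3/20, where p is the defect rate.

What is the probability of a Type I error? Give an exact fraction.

9059861222307/40960000000000

Under H₀, Y ~ Binomial(11, 3/20); the Type I error rate is P(Y ≥ 3).
Computing the lower-tail complement: 1 − 31900138777693/40960000000000 = 9059861222307/40960000000000.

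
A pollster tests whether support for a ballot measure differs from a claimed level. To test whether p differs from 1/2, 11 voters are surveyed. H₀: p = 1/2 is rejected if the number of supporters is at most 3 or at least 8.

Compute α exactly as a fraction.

29/128

Under H₀, K ~ Binomial(11, 1/2); α is the probability of landing in either tail, P(K ≤ 3) + P(K ≥ 8).
The two tails are symmetric, so α = 2·(1 + 11 + 55 + 165)/2^11 = 464/2048 = 29/128.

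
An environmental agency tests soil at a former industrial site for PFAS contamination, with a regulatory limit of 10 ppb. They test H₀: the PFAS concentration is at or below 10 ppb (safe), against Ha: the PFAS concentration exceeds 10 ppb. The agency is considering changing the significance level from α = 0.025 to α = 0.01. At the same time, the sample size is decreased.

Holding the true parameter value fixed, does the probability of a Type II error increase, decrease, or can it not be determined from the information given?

Lowering α raises the bar for rejection; under Ha, the test now fails to reject on outcomes it previously would have rejected. With less data the test statistic is noisier; under Ha, more outcomes land inside the acceptance region. Both changes push β in the same direction.

It increases.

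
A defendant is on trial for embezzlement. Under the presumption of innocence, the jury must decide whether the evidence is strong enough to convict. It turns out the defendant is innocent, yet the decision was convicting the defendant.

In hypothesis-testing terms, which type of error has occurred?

Type I error

The null hypothesis here is that the defendant is innocent.
'Convicting the defendant' corresponds to rejecting H₀.
H₀ was rejected but H₀ is true — a Type I error (false positive).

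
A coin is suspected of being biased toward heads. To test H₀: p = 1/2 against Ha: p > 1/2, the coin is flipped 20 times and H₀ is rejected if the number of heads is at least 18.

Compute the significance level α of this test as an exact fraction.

Under H₀, S ~ Binomial(20, 1/2), and α = P(S ≥ 18).
P(S ≥ 18) = [C(20,18) + C(20,19) + C(20,20)] / 2^20 = (190 + 20 + 1) / 1048576 = 211/1048576.

211/1048576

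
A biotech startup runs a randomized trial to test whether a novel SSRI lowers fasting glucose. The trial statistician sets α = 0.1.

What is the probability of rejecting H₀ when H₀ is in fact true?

0.1

The significance level α is, by definition, the probability of a Type I error — P(reject H₀ | H₀ true).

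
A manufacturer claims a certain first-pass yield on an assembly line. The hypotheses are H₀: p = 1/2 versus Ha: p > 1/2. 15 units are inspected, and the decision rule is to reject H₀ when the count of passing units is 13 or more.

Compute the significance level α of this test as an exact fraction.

The Type I error probability is α = P(X ≥ 13) computed under H₀, where X ~ Binomial(15, 1/2).
Summing the upper tail: (105 + 15 + 1) / 2^15 = 121/32768.

121/32768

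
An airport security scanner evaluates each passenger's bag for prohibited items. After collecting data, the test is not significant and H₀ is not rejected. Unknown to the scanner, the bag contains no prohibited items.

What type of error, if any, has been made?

The conventional null hypothesis here is that the bag contains no prohibited items.
The test retained a true H₀ — the decision matches the true state.

No error — this is a correct decision.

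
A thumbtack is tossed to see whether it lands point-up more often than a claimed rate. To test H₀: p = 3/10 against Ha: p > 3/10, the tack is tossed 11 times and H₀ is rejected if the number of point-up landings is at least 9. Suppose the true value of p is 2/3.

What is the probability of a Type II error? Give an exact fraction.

A Type II error is failing to reject when Ha holds: with p = 2/3, β = P(K ≤ 8).
Summing C(11,j)·(2/3)^j·(1/3)^{11-j} for j = 0..8 gives 1675/2187.

1675/2187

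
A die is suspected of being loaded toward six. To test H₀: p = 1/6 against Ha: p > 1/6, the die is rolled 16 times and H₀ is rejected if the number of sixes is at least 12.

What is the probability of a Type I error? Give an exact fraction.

Under H₀, S ~ Binomial(16, 1/6), and α = P(S ≥ 12).
P(S ≥ 12) = Σ_{j=12}^{16} C(16,j)·(1/6)^j·(5/6)^{16-j} = 134509/313456656384.

134509/313456656384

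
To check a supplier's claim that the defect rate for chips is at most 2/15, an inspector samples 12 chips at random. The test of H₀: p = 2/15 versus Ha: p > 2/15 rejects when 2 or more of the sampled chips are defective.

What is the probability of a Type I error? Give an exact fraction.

α = P(reject H₀ | H₀ true) = P(X ≥ 2 | p = 2/15), X ~ Binomial(12, 2/15).
Computing the lower-tail complement: 1 − 66309934579369/129746337890625 = 63436403311256/129746337890625.

63436403311256/129746337890625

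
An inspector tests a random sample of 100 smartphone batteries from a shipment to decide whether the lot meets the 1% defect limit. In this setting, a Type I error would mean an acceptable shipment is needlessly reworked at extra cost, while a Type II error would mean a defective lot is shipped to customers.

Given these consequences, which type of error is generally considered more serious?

The Type II consequence (a defective lot is shipped to customers) is more severe than the Type I consequence (an acceptable shipment is needlessly reworked at extra cost).

Type II error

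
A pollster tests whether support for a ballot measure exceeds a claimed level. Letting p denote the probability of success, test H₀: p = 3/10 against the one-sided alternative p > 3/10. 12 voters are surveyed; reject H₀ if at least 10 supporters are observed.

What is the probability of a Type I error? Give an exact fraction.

41275251/200000000000

The Type I error probability is α = P(Y ≥ 10) computed under H₀, where Y ~ Binomial(12, 3/10).
P(Y ≥ 10) = Σ_{j=10}^{12} C(12,j)·(3/10)^j·(7/10)^{12-j} = 41275251/200000000000.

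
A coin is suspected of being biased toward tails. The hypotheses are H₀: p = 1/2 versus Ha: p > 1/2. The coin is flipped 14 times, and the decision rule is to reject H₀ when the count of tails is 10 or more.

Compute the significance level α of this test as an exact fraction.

1471/16384

The Type I error probability is α = P(K ≥ 10) computed under H₀, where K ~ Binomial(14, 1/2).
That's C(14,10) + C(14,11) + C(14,12) + C(14,13) + C(14,14) over 2^14, i.e. (1001 + 364 + 91 + 14 + 1)/16384 = 1471/16384.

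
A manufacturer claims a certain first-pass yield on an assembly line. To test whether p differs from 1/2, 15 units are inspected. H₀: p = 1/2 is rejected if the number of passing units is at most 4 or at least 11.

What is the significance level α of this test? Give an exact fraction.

1941/16384

The significance level is the null-hypothesis probability of the rejection region {≤4} ∪ {≥11}.
The two tails are symmetric, so α = 2·(1 + 15 + 105 + 455 + 1365)/2^15 = 3882/32768 = 1941/16384.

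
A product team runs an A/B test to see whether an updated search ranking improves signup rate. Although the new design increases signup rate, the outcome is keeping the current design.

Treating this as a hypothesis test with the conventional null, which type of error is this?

The null hypothesis here is that the new design has no effect on signup rate.
'Keeping the current design' corresponds to failing to reject H₀.
H₀ was not rejected but H₀ is false — a Type II error (false negative).

Type II error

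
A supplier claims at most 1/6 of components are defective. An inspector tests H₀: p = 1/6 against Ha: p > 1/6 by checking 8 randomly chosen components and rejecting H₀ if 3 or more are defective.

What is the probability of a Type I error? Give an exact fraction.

75497/559872

Under H₀, X ~ Binomial(8, 1/6); the Type I error rate is P(X ≥ 3).
α = 1 − P(X ≤ 2) = 1 − 484375/559872 = 75497/559872.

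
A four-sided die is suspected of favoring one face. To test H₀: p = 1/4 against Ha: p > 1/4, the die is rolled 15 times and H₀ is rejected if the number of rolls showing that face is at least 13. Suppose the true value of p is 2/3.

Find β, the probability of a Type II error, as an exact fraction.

13210219/14348907

A Type II error is failing to reject when Ha holds: with p = 2/3, β = P(K ≤ 12).
Summing C(15,j)·(2/3)^j·(1/3)^{15-j} for j = 0..12 gives 13210219/14348907.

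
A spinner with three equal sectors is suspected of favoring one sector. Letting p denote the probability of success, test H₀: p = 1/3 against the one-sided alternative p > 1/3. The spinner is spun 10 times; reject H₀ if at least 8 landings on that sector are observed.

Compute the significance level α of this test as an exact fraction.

Under H₀, X ~ Binomial(10, 1/3), and α = P(X ≥ 8).
Summing C(10,j)(1/3)^j(2/3)^{10−j} for j = 8,…,10 gives 67/19683.

67/19683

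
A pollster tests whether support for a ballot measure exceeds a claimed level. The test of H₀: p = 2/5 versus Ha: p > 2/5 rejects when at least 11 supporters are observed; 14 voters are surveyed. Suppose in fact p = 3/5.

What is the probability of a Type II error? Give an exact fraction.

A Type II error is failing to reject when Ha holds: with p = 3/5, β = P(S ≤ 10).
Equivalently, β = 1 − P(S ≥ 11) = 5344795024/6103515625.

5344795024/6103515625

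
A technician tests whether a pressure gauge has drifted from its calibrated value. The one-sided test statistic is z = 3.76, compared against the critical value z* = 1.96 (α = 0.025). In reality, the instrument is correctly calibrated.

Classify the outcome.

Type I error

The conventional null hypothesis is that the instrument is correctly calibrated.
Since z = 3.76 > z* = 1.96, H₀ is rejected.
H₀ is true (actually the instrument is correctly calibrated).
Rejecting a true H₀ is a Type I error.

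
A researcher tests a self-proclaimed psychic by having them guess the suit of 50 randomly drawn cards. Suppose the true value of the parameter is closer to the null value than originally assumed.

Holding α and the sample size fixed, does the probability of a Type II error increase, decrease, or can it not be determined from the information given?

A smaller true effect puts the Ha sampling distribution closer to H₀, so more of it falls in the non-rejection region.

It increases.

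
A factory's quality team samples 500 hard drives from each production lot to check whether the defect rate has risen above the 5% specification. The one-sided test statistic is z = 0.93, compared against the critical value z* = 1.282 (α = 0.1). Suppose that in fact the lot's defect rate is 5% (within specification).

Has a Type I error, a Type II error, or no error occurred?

Neither — the decision is correct.

The conventional null hypothesis is that the lot's defect rate is 5% (within specification).
Since z = 0.93 ≤ z* = 1.282, H₀ is not rejected.
H₀ is true (actually the lot's defect rate is 5% (within specification)).
The decision matches the true state — no error.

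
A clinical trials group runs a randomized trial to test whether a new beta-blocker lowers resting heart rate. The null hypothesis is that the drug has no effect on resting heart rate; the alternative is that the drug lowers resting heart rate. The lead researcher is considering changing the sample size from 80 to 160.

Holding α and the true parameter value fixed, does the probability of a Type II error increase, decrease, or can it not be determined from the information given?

A larger sample reduces the standard error, pulling the sampling distribution under Ha further from the non-rejection region.

It decreases.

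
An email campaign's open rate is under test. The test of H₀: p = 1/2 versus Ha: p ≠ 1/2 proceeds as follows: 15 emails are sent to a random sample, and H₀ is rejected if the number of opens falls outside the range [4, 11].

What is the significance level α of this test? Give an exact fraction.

9/256

α = P(S ≤ 3 or S ≥ 12 | p = 1/2), S ~ Binomial(15, 1/2).
By symmetry, α = 2·P(S ≤ 3) = 2·(1 + 15 + 105 + 455)/32768 = 1152/32768 = 9/256.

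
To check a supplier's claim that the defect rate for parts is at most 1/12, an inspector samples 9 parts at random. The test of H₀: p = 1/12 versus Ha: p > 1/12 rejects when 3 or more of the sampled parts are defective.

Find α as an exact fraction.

668221/20155392

Under H₀, S ~ Binomial(9, 1/12); the Type I error rate is P(S ≥ 3).
α = 1 − P(S ≤ 2) = 1 − 19487171/20155392 = 668221/20155392.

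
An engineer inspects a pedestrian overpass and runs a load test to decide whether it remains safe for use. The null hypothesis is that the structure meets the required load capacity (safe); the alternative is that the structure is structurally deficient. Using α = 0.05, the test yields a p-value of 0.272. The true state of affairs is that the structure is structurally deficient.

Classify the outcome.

Type II error

Since p = 0.272 ≥ α = 0.05, H₀ is not rejected.
H₀ is false (actually the structure is structurally deficient).
Failing to reject a false H₀ is a Type II error.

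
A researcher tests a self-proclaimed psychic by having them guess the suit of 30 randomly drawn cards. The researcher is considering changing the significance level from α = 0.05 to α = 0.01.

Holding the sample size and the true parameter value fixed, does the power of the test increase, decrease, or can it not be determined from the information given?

It decreases.

A smaller α moves the rejection region further into the tail. With the alternative true, more outcomes now fall outside the rejection region, so failing to reject becomes more likely.
Since power = 1 − β and β increases, power decreases.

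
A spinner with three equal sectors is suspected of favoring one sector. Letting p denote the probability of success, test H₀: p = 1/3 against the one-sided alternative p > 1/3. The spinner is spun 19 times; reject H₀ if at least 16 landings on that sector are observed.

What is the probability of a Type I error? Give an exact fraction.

The Type I error probability is α = P(K ≥ 16) computed under H₀, where K ~ Binomial(19, 1/3).
Summing C(19,j)(1/3)^j(2/3)^{19−j} for j = 16,…,19 gives 2825/387420489.

2825/387420489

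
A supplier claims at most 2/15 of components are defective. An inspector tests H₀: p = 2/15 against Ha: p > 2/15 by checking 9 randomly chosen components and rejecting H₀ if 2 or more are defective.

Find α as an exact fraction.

13155707024/38443359375

The significance level is the probability, assuming p = 2/15, of seeing 2 or more defectives in 9 draws.
Via the complement, α = 1 − Σ_{j=0}^{1} C(9,j)(2/15)^j(13/15)^{9-j} = 13155707024/38443359375.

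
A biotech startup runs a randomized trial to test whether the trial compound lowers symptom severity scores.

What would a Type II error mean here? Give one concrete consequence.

With the conventional null hypothesis that the drug has no effect on symptom severity scores:
A Type II error is failing to reject H₀ when H₀ is false.
Here that means concluding there is insufficient evidence that the drug works when actually the drug lowers symptom severity scores.

A Type II error would mean concluding that the drug has no effect on symptom severity scores (or at least failing to establish that the drug lowers symptom severity scores) when in fact the drug lowers symptom severity scores. Consequence: patients are denied access to a medication that would have helped them.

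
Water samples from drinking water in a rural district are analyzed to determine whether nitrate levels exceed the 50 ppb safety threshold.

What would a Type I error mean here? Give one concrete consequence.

With the conventional null hypothesis that the nitrate concentration is at or below 50 ppb (safe):
A Type I error is rejecting H₀ when H₀ is true.
Here that means declaring the site contaminated and ordering remediation when actually the nitrate concentration is at or below 50 ppb (safe).

A Type I error would mean concluding that the nitrate concentration exceeds 50 ppb when in fact the nitrate concentration is at or below 50 ppb (safe). Consequence: a clean site is subjected to costly and unnecessary remediation.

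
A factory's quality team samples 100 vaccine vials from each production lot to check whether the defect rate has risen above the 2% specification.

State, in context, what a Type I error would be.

A Type I error would mean concluding that the lot's defect rate exceeds 2% when in fact the lot's defect rate is 2% (within specification).

With the conventional null hypothesis that the lot's defect rate is 2% (within specification):
A Type I error is rejecting H₀ when H₀ is true.
Here that means rejecting the lot and scrapping or reworking it when actually the lot's defect rate is 2% (within specification).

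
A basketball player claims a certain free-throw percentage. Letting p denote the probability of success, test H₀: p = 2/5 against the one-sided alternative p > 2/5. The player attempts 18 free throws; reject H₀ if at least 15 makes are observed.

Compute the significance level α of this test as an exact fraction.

163905536/762939453125

The Type I error probability is α = P(Y ≥ 15) computed under H₀, where Y ~ Binomial(18, 2/5).
Adding the binomial terms for j = 15 through 18 with p = 2/5 yields 163905536/762939453125.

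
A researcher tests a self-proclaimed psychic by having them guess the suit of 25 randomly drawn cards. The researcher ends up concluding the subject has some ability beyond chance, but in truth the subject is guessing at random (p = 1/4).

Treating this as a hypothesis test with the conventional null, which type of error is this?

Type I error

The null hypothesis here is that the subject is guessing at random (p = 1/4).
'Concluding the subject has some ability beyond chance' corresponds to rejecting H₀.
H₀ was rejected but H₀ is true — a Type I error (false positive).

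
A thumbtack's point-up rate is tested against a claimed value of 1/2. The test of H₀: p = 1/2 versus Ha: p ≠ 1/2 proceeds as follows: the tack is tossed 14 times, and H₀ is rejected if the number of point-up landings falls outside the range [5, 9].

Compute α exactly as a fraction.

1471/8192

Under H₀, Y ~ Binomial(14, 1/2); α is the probability of landing in either tail, P(Y ≤ 4) + P(Y ≥ 10).
By symmetry, α = 2·P(Y ≤ 4) = 2·(1 + 14 + 91 + 364 + 1001)/16384 = 2942/16384 = 1471/8192.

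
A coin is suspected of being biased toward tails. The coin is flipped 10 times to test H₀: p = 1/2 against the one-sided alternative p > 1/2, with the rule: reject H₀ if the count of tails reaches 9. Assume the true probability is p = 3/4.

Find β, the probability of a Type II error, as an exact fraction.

β = P(fail to reject H₀ | Ha true) = P(Y ≤ 8 | p = 3/4), Y ~ Binomial(10, 3/4).
Adding the binomial probabilities P(Y=0)+…+P(Y=8) at p = 3/4 gives 792697/1048576.

792697/1048576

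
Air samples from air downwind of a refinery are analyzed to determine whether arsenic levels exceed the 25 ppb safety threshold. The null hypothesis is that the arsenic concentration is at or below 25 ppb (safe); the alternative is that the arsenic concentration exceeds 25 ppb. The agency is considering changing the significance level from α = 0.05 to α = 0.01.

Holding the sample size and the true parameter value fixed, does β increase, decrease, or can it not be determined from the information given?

It increases.

Lowering α raises the bar for rejection; under Ha, the test now fails to reject on outcomes it previously would have rejected.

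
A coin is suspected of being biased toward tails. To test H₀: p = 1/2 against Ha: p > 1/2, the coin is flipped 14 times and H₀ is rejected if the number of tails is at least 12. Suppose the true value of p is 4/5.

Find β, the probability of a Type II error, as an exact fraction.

3368829417/6103515625

A Type II error is failing to reject when Ha holds: with p = 4/5, β = P(K ≤ 11).
Equivalently, β = 1 − P(K ≥ 12) = 3368829417/6103515625.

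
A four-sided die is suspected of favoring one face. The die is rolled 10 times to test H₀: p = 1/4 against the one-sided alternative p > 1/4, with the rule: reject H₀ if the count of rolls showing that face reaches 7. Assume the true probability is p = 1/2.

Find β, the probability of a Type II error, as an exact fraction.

Under the alternative p = 1/2, Y ~ Binomial(10, 1/2); β is the probability the test does not reject, P(Y < 7).
Adding the binomial probabilities P(Y=0)+…+P(Y=6) at p = 1/2 gives 53/64.

53/64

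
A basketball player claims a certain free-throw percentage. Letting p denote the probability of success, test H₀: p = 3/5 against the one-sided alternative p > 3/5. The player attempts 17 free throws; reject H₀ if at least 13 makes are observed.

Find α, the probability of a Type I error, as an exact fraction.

19225941057/152587890625

Under H₀, S ~ Binomial(17, 3/5), and α = P(S ≥ 13).
Adding the binomial terms for j = 13 through 17 with p = 3/5 yields 19225941057/152587890625.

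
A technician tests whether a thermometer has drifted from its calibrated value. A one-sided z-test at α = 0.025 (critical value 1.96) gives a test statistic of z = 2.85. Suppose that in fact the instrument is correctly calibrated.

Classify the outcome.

The conventional null hypothesis is that the instrument is correctly calibrated.
Since z = 2.85 > z* = 1.96, H₀ is rejected.
H₀ is true (actually the instrument is correctly calibrated).
Rejecting a true H₀ is a Type I error.

Type I error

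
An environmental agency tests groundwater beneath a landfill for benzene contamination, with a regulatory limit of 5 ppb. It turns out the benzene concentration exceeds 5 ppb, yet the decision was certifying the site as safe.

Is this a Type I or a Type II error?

Type II error

The null hypothesis here is that the benzene concentration is at or below 5 ppb (safe).
'Certifying the site as safe' corresponds to failing to reject H₀.
H₀ was not rejected but H₀ is false — a Type II error (false negative).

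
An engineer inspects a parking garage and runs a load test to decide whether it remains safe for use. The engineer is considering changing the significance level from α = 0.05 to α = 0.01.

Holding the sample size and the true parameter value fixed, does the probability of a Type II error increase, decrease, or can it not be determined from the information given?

Lowering α raises the bar for rejection; under Ha, the test now fails to reject on outcomes it previously would have rejected.

It increases.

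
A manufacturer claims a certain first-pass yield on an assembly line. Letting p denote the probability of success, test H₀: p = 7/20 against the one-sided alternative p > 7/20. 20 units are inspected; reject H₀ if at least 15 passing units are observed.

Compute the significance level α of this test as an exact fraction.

The Type I error probability is α = P(X ≥ 15) computed under H₀, where X ~ Binomial(20, 7/20).
P(X ≥ 15) = Σ_{j=15}^{20} C(20,j)·(7/20)^j·(13/20)^{20-j} = 8141536504788768391093/26214400000000000000000000.

8141536504788768391093/26214400000000000000000000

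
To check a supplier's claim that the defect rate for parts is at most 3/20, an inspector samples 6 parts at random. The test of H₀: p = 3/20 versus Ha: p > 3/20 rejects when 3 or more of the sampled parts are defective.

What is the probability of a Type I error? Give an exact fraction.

The significance level is the probability, assuming p = 3/20, of seeing 3 or more defectives in 6 draws.
Via the complement, α = 1 − Σ_{j=0}^{2} C(6,j)(3/20)^j(17/20)^{6-j} = 302967/6400000.

302967/6400000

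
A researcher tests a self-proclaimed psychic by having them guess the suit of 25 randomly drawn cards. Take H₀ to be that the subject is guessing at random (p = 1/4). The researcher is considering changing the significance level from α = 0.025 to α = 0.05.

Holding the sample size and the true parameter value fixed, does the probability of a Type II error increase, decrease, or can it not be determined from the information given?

Relaxing α lowers the evidence threshold; under Ha, outcomes that previously fell short now trigger rejection.

It decreases.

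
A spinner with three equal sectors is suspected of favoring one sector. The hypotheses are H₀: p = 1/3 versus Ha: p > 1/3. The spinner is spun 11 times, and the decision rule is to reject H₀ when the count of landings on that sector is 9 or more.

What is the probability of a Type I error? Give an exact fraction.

1/729

The Type I error probability is α = P(K ≥ 9) computed under H₀, where K ~ Binomial(11, 1/3).
Summing C(11,j)(1/3)^j(2/3)^{11−j} for j = 9,…,11 gives 1/729.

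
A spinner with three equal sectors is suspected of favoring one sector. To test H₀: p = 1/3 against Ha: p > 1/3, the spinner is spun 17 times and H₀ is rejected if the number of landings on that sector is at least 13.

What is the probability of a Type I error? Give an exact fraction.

α = P(reject H₀ | H₀ true) = P(K ≥ 13 | p = 1/3), with K ~ Binomial(17, 1/3).
Summing C(17,j)(1/3)^j(2/3)^{17−j} for j = 13,…,17 gives 44099/129140163.

44099/129140163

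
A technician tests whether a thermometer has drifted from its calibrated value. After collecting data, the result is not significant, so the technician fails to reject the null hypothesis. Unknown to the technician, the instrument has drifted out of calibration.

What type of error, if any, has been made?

The conventional null hypothesis here is that the instrument is correctly calibrated.
H₀ was not rejected, but H₀ is actually false.
Failing to reject a false null hypothesis is a Type II error (false negative).

Type II error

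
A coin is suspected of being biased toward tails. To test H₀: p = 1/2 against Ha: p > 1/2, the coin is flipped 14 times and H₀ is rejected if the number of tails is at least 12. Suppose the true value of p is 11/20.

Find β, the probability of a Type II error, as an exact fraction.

Under the alternative p = 11/20, X ~ Binomial(14, 11/20); β is the probability the test does not reject, P(X < 12).
Summing C(14,j)·(11/20)^j·(9/20)^{14-j} for j = 0..11 gives 805268516435735481/819200000000000000.

805268516435735481/819200000000000000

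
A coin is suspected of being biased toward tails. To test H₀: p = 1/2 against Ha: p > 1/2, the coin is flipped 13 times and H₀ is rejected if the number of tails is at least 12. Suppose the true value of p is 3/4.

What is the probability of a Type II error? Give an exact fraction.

3662863/4194304

Under the alternative p = 3/4, Y ~ Binomial(13, 3/4); β is the probability the test does not reject, P(Y < 12).
Adding the binomial probabilities P(Y=0)+…+P(Y=11) at p = 3/4 gives 3662863/4194304.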